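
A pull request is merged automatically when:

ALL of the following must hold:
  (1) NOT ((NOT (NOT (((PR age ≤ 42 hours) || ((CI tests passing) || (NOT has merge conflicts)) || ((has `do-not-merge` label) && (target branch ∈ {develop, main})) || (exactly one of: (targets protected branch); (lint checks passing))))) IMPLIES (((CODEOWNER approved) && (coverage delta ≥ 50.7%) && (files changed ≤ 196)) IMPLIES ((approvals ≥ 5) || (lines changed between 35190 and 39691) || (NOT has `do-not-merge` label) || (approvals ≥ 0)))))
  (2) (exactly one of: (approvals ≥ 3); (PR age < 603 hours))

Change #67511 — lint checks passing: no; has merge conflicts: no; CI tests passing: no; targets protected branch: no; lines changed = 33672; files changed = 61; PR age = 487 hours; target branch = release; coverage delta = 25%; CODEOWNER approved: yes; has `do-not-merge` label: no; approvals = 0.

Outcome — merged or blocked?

Atomic conditions:
  PR age ≤ 42 hours: 487 ≤ 42 is false
  CI tests passing: no → false
  NOT has merge conflicts: no → true
  has `do-not-merge` label: no → false
  target branch ∈ {develop, main}: release is not in the set → false
  targets protected branch: no → false
  lint checks passing: no → false
  CODEOWNER approved: yes → true
  coverage delta ≥ 50.7%: 25 ≥ 50.7 is false
  files changed ≤ 196: 61 ≤ 196 is true
  approvals ≥ 5: 0 ≥ 5 is false
  lines changed between 35190 and 39691: 33672 in [35190, 39691] is false
  NOT has `do-not-merge` label: no → true
  approvals ≥ 0: 0 ≥ 0 is true
  approvals ≥ 3: 0 ≥ 3 is false
  PR age < 603 hours: 487 < 603 is true
Combine:
[1.1.1.1.1.2] false OR true = true
[1.1.1.1.1.3] false AND false = false
[1.1.1.1.1.4] exactly-one(false, false) = false
[1.1.1.1.1] false OR true OR false OR false = true
[1.1.1.1] NOT true = false
[1.1.1] NOT false = true
[1.1.2.1] true AND false AND true = false
[1.1.2.2] false OR false OR true OR true = true
[1.1.2] false → true (antecedent false ⇒ implication holds) = true
[1.1] true → true = true
[1] NOT true = false
[2] exactly-one(false, true) = true
[root] false AND true = false
Overall: false → blocked

Blocked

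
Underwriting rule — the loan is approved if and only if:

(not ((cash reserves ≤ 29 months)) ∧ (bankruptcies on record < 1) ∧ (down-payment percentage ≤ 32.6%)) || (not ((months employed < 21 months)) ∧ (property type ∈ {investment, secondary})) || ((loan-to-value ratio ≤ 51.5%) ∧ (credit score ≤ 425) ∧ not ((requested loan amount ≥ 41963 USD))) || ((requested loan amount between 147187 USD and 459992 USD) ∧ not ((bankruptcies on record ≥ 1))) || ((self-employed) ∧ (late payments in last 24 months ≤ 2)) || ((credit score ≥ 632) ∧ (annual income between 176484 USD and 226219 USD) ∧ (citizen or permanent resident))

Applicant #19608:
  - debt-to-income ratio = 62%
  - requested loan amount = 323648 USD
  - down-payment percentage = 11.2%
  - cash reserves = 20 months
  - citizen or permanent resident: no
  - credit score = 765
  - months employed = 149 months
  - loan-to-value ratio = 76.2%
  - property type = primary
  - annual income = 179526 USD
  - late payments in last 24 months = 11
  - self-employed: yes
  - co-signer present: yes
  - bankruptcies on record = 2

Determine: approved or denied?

Atomic conditions:
  cash reserves ≤ 29 months: 20 ≤ 29 is true
  bankruptcies on record < 1: 2 < 1 is false
  down-payment percentage ≤ 32.6%: 11.2 ≤ 32.6 is true
  months employed < 21 months: 149 < 21 is false
  property type ∈ {investment, secondary}: primary is not in the set → false
  loan-to-value ratio ≤ 51.5%: 76.2 ≤ 51.5 is false
  credit score ≤ 425: 765 ≤ 425 is false
  requested loan amount ≥ 41963 USD: 323648 ≥ 41963 is true
  requested loan amount between 147187 USD and 459992 USD: 323648 in [147187, 459992] is true
  bankruptcies on record ≥ 1: 2 ≥ 1 is true
  self-employed: yes → true
  late payments in last 24 months ≤ 2: 11 ≤ 2 is false
  credit score ≥ 632: 765 ≥ 632 is true
  annual income between 176484 USD and 226219 USD: 179526 in [176484, 226219] is true
  citizen or permanent resident: no → false
Combine:
[1.1] NOT true = false
[1] false AND false AND true = false
[2.1] NOT false = true
[2] true AND false = false
[3.3] NOT true = false
[3] false AND false AND false = false
[4.2] NOT true = false
[4] true AND false = false
[5] true AND false = false
[6] true AND true AND false = false
[root] false OR false OR false OR false OR false OR false = false
Overall: false → denied

Denied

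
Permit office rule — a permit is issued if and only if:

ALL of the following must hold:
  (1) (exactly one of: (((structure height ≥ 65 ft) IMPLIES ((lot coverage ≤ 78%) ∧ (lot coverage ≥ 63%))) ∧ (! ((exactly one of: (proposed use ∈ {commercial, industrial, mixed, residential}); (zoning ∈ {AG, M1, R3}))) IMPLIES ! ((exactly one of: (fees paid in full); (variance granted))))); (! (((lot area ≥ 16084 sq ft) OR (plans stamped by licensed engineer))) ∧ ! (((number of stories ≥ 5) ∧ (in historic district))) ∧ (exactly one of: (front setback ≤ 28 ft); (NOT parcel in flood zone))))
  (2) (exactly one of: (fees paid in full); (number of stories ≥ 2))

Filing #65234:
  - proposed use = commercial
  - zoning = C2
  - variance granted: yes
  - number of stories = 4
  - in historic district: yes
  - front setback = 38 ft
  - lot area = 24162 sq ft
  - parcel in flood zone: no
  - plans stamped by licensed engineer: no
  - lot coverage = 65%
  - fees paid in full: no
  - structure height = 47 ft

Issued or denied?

Issued

Atomic conditions:
  structure height ≥ 65 ft: 47 ≥ 65 is false
  lot coverage ≤ 78%: 65 ≤ 78 is true
  lot coverage ≥ 63%: 65 ≥ 63 is true
  proposed use ∈ {commercial, industrial, mixed, residential}: commercial is in the set → true
  zoning ∈ {AG, M1, R3}: C2 is not in the set → false
  fees paid in full: no → false
  variance granted: yes → true
  lot area ≥ 16084 sq ft: 24162 ≥ 16084 is true
  plans stamped by licensed engineer: no → false
  number of stories ≥ 5: 4 ≥ 5 is false
  in historic district: yes → true
  front setback ≤ 28 ft: 38 ≤ 28 is false
  NOT parcel in flood zone: no → true
  number of stories ≥ 2: 4 ≥ 2 is true
Combine:
[1.1.1.2] true AND true = true
[1.1.1] false → true (antecedent false ⇒ implication holds) = true
[1.1.2.1.1] exactly-one(true, false) = true
[1.1.2.1] NOT true = false
[1.1.2.2.1] exactly-one(false, true) = true
[1.1.2.2] NOT true = false
[1.1.2] false → false (antecedent false ⇒ implication holds) = true
[1.1] true AND true = true
[1.2.1.1] true OR false = true
[1.2.1] NOT true = false
[1.2.2.1] false AND true = false
[1.2.2] NOT false = true
[1.2.3] exactly-one(false, true) = true
[1.2] false AND true AND true = false
[1] exactly-one(true, false) = true
[2] exactly-one(false, true) = true
[root] true AND true = true
Overall: true → issued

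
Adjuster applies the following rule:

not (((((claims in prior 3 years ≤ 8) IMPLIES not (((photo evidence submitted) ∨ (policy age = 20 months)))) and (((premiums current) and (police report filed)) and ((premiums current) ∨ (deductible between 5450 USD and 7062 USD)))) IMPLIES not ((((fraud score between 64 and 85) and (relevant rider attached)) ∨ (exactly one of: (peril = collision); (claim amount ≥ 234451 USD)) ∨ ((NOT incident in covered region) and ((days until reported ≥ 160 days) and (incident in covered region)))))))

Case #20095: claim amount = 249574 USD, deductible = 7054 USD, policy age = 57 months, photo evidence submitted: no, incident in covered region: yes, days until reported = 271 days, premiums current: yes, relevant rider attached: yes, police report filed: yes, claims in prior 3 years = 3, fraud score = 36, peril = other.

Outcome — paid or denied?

Atomic conditions:
  claims in prior 3 years ≤ 8: 3 ≤ 8 is true
  photo evidence submitted: no → false
  policy age = 20 months: 57 == 20 is false
  premiums current: yes → true
  police report filed: yes → true
  deductible between 5450 USD and 7062 USD: 7054 in [5450, 7062] is true
  fraud score between 64 and 85: 36 in [64, 85] is false
  relevant rider attached: yes → true
  peril = collision: other == collision is false
  claim amount ≥ 234451 USD: 249574 ≥ 234451 is true
  NOT incident in covered region: yes → false
  days until reported ≥ 160 days: 271 ≥ 160 is true
  incident in covered region: yes → true
Combine:
[1.1.1.2.1] false OR false = false
[1.1.1.2] NOT false = true
[1.1.1] true → true = true
[1.1.2.1] true AND true = true
[1.1.2.2] true OR true = true
[1.1.2] true AND true = true
[1.1] true AND true = true
[1.2.1.1] false AND true = false
[1.2.1.2] exactly-one(false, true) = true
[1.2.1.3.2] true AND true = true
[1.2.1.3] false AND true = false
[1.2.1] false OR true OR false = true
[1.2] NOT true = false
[1] true → false = false
[root] NOT false = true
Overall: true → paid

Paid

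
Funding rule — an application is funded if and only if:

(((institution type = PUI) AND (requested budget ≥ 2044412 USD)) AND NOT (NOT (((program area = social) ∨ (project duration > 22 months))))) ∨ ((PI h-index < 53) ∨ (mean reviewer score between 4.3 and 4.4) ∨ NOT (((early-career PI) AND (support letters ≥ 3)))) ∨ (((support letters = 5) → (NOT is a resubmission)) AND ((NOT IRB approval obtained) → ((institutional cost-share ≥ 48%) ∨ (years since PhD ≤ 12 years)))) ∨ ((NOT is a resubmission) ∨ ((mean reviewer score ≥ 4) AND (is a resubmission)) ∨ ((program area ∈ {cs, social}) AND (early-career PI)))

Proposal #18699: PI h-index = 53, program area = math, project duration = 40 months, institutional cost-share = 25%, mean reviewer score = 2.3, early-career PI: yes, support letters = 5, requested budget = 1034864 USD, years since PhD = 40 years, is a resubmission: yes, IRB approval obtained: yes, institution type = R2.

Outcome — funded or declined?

Atomic conditions:
  institution type = PUI: R2 == PUI is false
  requested budget ≥ 2044412 USD: 1034864 ≥ 2044412 is false
  program area = social: math == social is false
  project duration > 22 months: 40 > 22 is true
  PI h-index < 53: 53 < 53 is false
  mean reviewer score between 4.3 and 4.4: 2.3 in [4.3, 4.4] is false
  early-career PI: yes → true
  support letters ≥ 3: 5 ≥ 3 is true
  support letters = 5: 5 == 5 is true
  NOT is a resubmission: yes → false
  NOT IRB approval obtained: yes → false
  institutional cost-share ≥ 48%: 25 ≥ 48 is false
  years since PhD ≤ 12 years: 40 ≤ 12 is false
  mean reviewer score ≥ 4: 2.3 ≥ 4 is false
  is a resubmission: yes → true
  program area ∈ {cs, social}: math is not in the set → false
Combine:
[1.1] false AND false = false
[1.2.1.1] false OR true = true
[1.2.1] NOT true = false
[1.2] NOT false = true
[1] false AND true = false
[2.3.1] true AND true = true
[2.3] NOT true = false
[2] false OR false OR false = false
[3.1] true → false = false
[3.2.2] false OR false = false
[3.2] false → false (antecedent false ⇒ implication holds) = true
[3] false AND true = false
[4.2] false AND true = false
[4.3] false AND true = false
[4] false OR false OR false = false
[root] false OR false OR false OR false = false
Overall: false → declined

Declined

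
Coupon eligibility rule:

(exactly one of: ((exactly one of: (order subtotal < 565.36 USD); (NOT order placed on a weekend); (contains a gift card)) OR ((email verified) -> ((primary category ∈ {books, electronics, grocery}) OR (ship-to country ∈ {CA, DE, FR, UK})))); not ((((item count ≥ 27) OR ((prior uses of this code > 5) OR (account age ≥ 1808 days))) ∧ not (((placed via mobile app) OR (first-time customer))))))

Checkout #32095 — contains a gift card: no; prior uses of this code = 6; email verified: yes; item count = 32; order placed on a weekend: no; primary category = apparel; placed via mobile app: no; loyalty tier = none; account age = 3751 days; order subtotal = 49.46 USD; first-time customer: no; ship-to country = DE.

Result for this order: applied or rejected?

Applied

Atomic conditions:
  order subtotal < 565.36 USD: 49.46 < 565.36 is true
  NOT order placed on a weekend: no → true
  contains a gift card: no → false
  email verified: yes → true
  primary category ∈ {books, electronics, grocery}: apparel is not in the set → false
  ship-to country ∈ {CA, DE, FR, UK}: DE is in the set → true
  item count ≥ 27: 32 ≥ 27 is true
  prior uses of this code > 5: 6 > 5 is true
  account age ≥ 1808 days: 3751 ≥ 1808 is true
  placed via mobile app: no → false
  first-time customer: no → false
Combine:
[1.1] exactly-one(true, true, false) = false
[1.2.2] false OR true = true
[1.2] true → true = true
[1] false OR true = true
[2.1.1.2] true OR true = true
[2.1.1] true OR true = true
[2.1.2.1] false OR false = false
[2.1.2] NOT false = true
[2.1] true AND true = true
[2] NOT true = false
[root] exactly-one(true, false) = true
Overall: true → applied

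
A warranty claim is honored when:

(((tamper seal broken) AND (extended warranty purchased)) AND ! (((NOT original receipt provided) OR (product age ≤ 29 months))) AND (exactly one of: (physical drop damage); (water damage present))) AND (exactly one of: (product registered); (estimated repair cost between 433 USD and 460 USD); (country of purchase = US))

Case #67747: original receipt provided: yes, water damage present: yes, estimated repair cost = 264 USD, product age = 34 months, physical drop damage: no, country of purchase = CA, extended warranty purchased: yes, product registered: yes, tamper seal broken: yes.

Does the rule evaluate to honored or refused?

Honored

Atomic conditions:
  tamper seal broken: yes → true
  extended warranty purchased: yes → true
  NOT original receipt provided: yes → false
  product age ≤ 29 months: 34 ≤ 29 is false
  physical drop damage: no → false
  water damage present: yes → true
  product registered: yes → true
  estimated repair cost between 433 USD and 460 USD: 264 in [433, 460] is false
  country of purchase = US: CA == US is false
Combine:
[1.1] true AND true = true
[1.2.1] false OR false = false
[1.2] NOT false = true
[1.3] exactly-one(false, true) = true
[1] true AND true AND true = true
[2] exactly-one(true, false, false) = true
[root] true AND true = true
Overall: true → honored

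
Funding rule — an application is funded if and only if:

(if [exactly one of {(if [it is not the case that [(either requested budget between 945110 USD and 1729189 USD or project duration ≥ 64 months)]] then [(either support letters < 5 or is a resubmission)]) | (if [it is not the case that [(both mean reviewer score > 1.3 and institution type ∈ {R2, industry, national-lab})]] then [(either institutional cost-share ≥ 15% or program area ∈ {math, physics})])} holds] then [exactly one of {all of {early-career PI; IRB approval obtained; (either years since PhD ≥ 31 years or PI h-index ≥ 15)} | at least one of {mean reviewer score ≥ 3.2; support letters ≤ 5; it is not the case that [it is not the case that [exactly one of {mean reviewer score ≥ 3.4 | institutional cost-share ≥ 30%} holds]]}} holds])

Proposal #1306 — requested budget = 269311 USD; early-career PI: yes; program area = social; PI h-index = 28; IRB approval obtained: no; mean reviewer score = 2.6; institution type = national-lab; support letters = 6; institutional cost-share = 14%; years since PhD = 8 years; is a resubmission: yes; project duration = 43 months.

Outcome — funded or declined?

Atomic conditions:
  requested budget between 945110 USD and 1729189 USD: 269311 in [945110, 1729189] is false
  project duration ≥ 64 months: 43 ≥ 64 is false
  support letters < 5: 6 < 5 is false
  is a resubmission: yes → true
  mean reviewer score > 1.3: 2.6 > 1.3 is true
  institution type ∈ {R2, industry, national-lab}: national-lab is in the set → true
  institutional cost-share ≥ 15%: 14 ≥ 15 is false
  program area ∈ {math, physics}: social is not in the set → false
  early-career PI: yes → true
  IRB approval obtained: no → false
  years since PhD ≥ 31 years: 8 ≥ 31 is false
  PI h-index ≥ 15: 28 ≥ 15 is true
  mean reviewer score ≥ 3.2: 2.6 ≥ 3.2 is false
  support letters ≤ 5: 6 ≤ 5 is false
  mean reviewer score ≥ 3.4: 2.6 ≥ 3.4 is false
  institutional cost-share ≥ 30%: 14 ≥ 30 is false
Combine:
[1.1.1.1] false OR false = false
[1.1.1] NOT false = true
[1.1.2] false OR true = true
[1.1] true → true = true
[1.2.1.1] true AND true = true
[1.2.1] NOT true = false
[1.2.2] false OR false = false
[1.2] false → false (antecedent false ⇒ implication holds) = true
[1] exactly-one(true, true) = false
[2.1.3] false OR true = true
[2.1] true AND false AND true = false
[2.2.3.1.1] exactly-one(false, false) = false
[2.2.3.1] NOT false = true
[2.2.3] NOT true = false
[2.2] false OR false OR false = false
[2] exactly-one(false, false) = false
[root] false → false (antecedent false ⇒ implication holds) = true
Overall: true → funded

Funded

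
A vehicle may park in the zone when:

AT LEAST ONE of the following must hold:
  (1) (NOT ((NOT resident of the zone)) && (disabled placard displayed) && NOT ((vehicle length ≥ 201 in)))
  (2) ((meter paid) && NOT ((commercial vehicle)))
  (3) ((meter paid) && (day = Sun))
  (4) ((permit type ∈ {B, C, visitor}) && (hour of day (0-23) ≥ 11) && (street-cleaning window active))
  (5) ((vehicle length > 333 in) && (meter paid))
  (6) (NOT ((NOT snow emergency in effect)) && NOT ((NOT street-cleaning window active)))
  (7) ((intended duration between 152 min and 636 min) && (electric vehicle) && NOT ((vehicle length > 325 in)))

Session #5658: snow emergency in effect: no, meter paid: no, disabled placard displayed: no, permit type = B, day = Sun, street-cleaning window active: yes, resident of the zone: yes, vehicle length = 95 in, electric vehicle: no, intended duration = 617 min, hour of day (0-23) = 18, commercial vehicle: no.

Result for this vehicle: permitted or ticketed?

Permitted

Atomic conditions:
  NOT resident of the zone: yes → false
  disabled placard displayed: no → false
  vehicle length ≥ 201 in: 95 ≥ 201 is false
  meter paid: no → false
  commercial vehicle: no → false
  day = Sun: Sun == Sun is true
  permit type ∈ {B, C, visitor}: B is in the set → true
  hour of day (0-23) ≥ 11: 18 ≥ 11 is true
  street-cleaning window active: yes → true
  vehicle length > 333 in: 95 > 333 is false
  NOT snow emergency in effect: no → true
  NOT street-cleaning window active: yes → false
  intended duration between 152 min and 636 min: 617 in [152, 636] is true
  electric vehicle: no → false
  vehicle length > 325 in: 95 > 325 is false
Combine:
[1.1] NOT false = true
[1.3] NOT false = true
[1] true AND false AND true = false
[2.2] NOT false = true
[2] false AND true = false
[3] false AND true = false
[4] true AND true AND true = true
[5] false AND false = false
[6.1] NOT true = false
[6.2] NOT false = true
[6] false AND true = false
[7.3] NOT false = true
[7] true AND false AND true = false
[root] false OR false OR false OR true OR false OR false OR false = true
Overall: true → permitted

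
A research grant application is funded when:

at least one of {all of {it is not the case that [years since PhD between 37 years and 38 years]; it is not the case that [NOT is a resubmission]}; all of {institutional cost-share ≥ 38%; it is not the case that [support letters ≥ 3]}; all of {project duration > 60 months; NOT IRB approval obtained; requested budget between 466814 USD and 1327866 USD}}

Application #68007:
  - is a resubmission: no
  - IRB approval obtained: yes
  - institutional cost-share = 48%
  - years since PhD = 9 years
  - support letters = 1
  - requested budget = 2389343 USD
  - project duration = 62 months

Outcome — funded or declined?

Funded

Atomic conditions:
  years since PhD between 37 years and 38 years: 9 in [37, 38] is false
  NOT is a resubmission: no → true
  institutional cost-share ≥ 38%: 48 ≥ 38 is true
  support letters ≥ 3: 1 ≥ 3 is false
  project duration > 60 months: 62 > 60 is true
  NOT IRB approval obtained: yes → false
  requested budget between 466814 USD and 1327866 USD: 2389343 in [466814, 1327866] is false
Combine:
[1.1] NOT false = true
[1.2] NOT true = false
[1] true AND false = false
[2.2] NOT false = true
[2] true AND true = true
[3] true AND false AND false = false
[root] false OR true OR false = true
Overall: true → funded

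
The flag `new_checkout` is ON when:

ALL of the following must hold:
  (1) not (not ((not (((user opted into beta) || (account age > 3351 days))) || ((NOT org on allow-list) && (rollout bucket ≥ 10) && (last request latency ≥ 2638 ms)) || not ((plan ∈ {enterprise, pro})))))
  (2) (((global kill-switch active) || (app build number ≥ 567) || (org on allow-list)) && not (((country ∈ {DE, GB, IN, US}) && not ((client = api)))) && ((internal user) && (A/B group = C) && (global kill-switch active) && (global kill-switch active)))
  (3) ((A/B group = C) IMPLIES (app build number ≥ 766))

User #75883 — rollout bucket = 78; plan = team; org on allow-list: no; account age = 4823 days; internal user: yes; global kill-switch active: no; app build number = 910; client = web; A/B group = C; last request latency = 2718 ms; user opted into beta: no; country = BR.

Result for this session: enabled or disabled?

Atomic conditions:
  user opted into beta: no → false
  account age > 3351 days: 4823 > 3351 is true
  NOT org on allow-list: no → true
  rollout bucket ≥ 10: 78 ≥ 10 is true
  last request latency ≥ 2638 ms: 2718 ≥ 2638 is true
  plan ∈ {enterprise, pro}: team is not in the set → false
  global kill-switch active: no → false
  app build number ≥ 567: 910 ≥ 567 is true
  org on allow-list: no → false
  country ∈ {DE, GB, IN, US}: BR is not in the set → false
  client = api: web == api is false
  internal user: yes → true
  A/B group = C: C == C is true
  app build number ≥ 766: 910 ≥ 766 is true
Combine:
[1.1.1.1.1] false OR true = true
[1.1.1.1] NOT true = false
[1.1.1.2] true AND true AND true = true
[1.1.1.3] NOT false = true
[1.1.1] false OR true OR true = true
[1.1] NOT true = false
[1] NOT false = true
[2.1] false OR true OR false = true
[2.2.1.2] NOT false = true
[2.2.1] false AND true = false
[2.2] NOT false = true
[2.3] true AND true AND false AND false = false
[2] true AND true AND false = false
[3] true → true = true
[root] true AND false AND true = false
Overall: false → disabled

Disabled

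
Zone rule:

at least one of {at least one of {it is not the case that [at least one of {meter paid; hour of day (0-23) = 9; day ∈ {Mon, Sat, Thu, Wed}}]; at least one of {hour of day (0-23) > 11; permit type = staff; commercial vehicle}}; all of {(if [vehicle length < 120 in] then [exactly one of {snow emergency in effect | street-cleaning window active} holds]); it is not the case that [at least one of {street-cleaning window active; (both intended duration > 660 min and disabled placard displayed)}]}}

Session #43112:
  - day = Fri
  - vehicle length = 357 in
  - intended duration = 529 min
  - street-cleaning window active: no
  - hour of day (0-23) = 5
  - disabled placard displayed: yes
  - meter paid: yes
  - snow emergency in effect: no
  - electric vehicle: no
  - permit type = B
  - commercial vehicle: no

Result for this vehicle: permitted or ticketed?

Permitted

Atomic conditions:
  meter paid: yes → true
  hour of day (0-23) = 9: 5 == 9 is false
  day ∈ {Mon, Sat, Thu, Wed}: Fri is not in the set → false
  hour of day (0-23) > 11: 5 > 11 is false
  permit type = staff: B == staff is false
  commercial vehicle: no → false
  vehicle length < 120 in: 357 < 120 is false
  snow emergency in effect: no → false
  street-cleaning window active: no → false
  intended duration > 660 min: 529 > 660 is false
  disabled placard displayed: yes → true
Combine:
[1.1.1] true OR false OR false = true
[1.1] NOT true = false
[1.2] false OR false OR false = false
[1] false OR false = false
[2.1.2] exactly-one(false, false) = false
[2.1] false → false (antecedent false ⇒ implication holds) = true
[2.2.1.2] false AND true = false
[2.2.1] false OR false = false
[2.2] NOT false = true
[2] true AND true = true
[root] false OR true = true
Overall: true → permitted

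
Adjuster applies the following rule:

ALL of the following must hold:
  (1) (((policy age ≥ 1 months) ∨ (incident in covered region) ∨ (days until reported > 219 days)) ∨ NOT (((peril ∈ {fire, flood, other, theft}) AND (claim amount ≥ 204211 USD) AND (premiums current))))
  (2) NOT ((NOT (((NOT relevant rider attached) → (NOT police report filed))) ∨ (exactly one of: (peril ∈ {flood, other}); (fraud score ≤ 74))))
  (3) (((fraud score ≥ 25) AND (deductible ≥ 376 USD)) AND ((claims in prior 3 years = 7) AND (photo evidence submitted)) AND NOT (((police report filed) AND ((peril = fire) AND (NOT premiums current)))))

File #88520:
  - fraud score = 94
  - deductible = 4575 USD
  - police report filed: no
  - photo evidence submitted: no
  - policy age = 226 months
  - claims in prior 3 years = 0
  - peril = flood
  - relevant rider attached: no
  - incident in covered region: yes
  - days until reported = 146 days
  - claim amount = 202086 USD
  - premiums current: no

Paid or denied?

Denied

Atomic conditions:
  policy age ≥ 1 months: 226 ≥ 1 is true
  incident in covered region: yes → true
  days until reported > 219 days: 146 > 219 is false
  peril ∈ {fire, flood, other, theft}: flood is in the set → true
  claim amount ≥ 204211 USD: 202086 ≥ 204211 is false
  premiums current: no → false
  NOT relevant rider attached: no → true
  NOT police report filed: no → true
  peril ∈ {flood, other}: flood is in the set → true
  fraud score ≤ 74: 94 ≤ 74 is false
  fraud score ≥ 25: 94 ≥ 25 is true
  deductible ≥ 376 USD: 4575 ≥ 376 is true
  claims in prior 3 years = 7: 0 == 7 is false
  photo evidence submitted: no → false
  police report filed: no → false
  peril = fire: flood == fire is false
  NOT premiums current: no → true
Combine:
[1.1] true OR true OR false = true
[1.2.1] true AND false AND false = false
[1.2] NOT false = true
[1] true OR true = true
[2.1.1.1] true → true = true
[2.1.1] NOT true = false
[2.1.2] exactly-one(true, false) = true
[2.1] false OR true = true
[2] NOT true = false
[3.1] true AND true = true
[3.2] false AND false = false
[3.3.1.2] false AND true = false
[3.3.1] false AND false = false
[3.3] NOT false = true
[3] true AND false AND true = false
[root] true AND false AND false = false
Overall: false → denied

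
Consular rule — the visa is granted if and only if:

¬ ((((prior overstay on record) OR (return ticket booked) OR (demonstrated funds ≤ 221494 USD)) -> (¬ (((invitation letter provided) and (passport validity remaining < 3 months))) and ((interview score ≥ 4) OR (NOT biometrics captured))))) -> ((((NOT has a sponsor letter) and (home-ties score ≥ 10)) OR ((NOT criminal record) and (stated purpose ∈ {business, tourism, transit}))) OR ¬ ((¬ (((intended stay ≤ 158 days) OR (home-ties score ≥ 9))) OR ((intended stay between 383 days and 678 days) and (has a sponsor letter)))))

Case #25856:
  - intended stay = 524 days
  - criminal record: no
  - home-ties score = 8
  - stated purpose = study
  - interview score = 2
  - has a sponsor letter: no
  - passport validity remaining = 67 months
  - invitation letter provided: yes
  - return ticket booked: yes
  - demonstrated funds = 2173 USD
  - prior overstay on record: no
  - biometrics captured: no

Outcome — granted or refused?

Granted

Atomic conditions:
  prior overstay on record: no → false
  return ticket booked: yes → true
  demonstrated funds ≤ 221494 USD: 2173 ≤ 221494 is true
  invitation letter provided: yes → true
  passport validity remaining < 3 months: 67 < 3 is false
  interview score ≥ 4: 2 ≥ 4 is false
  NOT biometrics captured: no → true
  NOT has a sponsor letter: no → true
  home-ties score ≥ 10: 8 ≥ 10 is false
  NOT criminal record: no → true
  stated purpose ∈ {business, tourism, transit}: study is not in the set → false
  intended stay ≤ 158 days: 524 ≤ 158 is false
  home-ties score ≥ 9: 8 ≥ 9 is false
  intended stay between 383 days and 678 days: 524 in [383, 678] is true
  has a sponsor letter: no → false
Combine:
[1.1.1] false OR true OR true = true
[1.1.2.1.1] true AND false = false
[1.1.2.1] NOT false = true
[1.1.2.2] false OR true = true
[1.1.2] true AND true = true
[1.1] true → true = true
[1] NOT true = false
[2.1.1] true AND false = false
[2.1.2] true AND false = false
[2.1] false OR false = false
[2.2.1.1.1] false OR false = false
[2.2.1.1] NOT false = true
[2.2.1.2] true AND false = false
[2.2.1] true OR false = true
[2.2] NOT true = false
[2] false OR false = false
[root] false → false (antecedent false ⇒ implication holds) = true
Overall: true → granted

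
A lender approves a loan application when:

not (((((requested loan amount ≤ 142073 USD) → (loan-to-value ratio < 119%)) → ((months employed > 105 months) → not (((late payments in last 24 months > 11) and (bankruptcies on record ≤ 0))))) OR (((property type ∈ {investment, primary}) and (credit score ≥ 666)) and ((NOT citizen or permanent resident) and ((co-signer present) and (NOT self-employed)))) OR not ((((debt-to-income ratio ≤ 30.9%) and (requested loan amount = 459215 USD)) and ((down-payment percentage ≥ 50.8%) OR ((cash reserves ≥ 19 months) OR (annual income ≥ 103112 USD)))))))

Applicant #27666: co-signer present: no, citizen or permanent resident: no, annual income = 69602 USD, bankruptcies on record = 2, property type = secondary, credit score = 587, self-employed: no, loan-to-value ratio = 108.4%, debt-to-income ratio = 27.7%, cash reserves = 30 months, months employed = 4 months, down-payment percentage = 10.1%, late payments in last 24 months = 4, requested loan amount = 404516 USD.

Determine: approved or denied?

Atomic conditions:
  requested loan amount ≤ 142073 USD: 404516 ≤ 142073 is false
  loan-to-value ratio < 119%: 108.4 < 119 is true
  months employed > 105 months: 4 > 105 is false
  late payments in last 24 months > 11: 4 > 11 is false
  bankruptcies on record ≤ 0: 2 ≤ 0 is false
  property type ∈ {investment, primary}: secondary is not in the set → false
  credit score ≥ 666: 587 ≥ 666 is false
  NOT citizen or permanent resident: no → true
  co-signer present: no → false
  NOT self-employed: no → true
  debt-to-income ratio ≤ 30.9%: 27.7 ≤ 30.9 is true
  requested loan amount = 459215 USD: 404516 == 459215 is false
  down-payment percentage ≥ 50.8%: 10.1 ≥ 50.8 is false
  cash reserves ≥ 19 months: 30 ≥ 19 is true
  annual income ≥ 103112 USD: 69602 ≥ 103112 is false
Combine:
[1.1.1] false → true (antecedent false ⇒ implication holds) = true
[1.1.2.2.1] false AND false = false
[1.1.2.2] NOT false = true
[1.1.2] false → true (antecedent false ⇒ implication holds) = true
[1.1] true → true = true
[1.2.1] false AND false = false
[1.2.2.2] false AND true = false
[1.2.2] true AND false = false
[1.2] false AND false = false
[1.3.1.1] true AND false = false
[1.3.1.2.2] true OR false = true
[1.3.1.2] false OR true = true
[1.3.1] false AND true = false
[1.3] NOT false = true
[1] true OR false OR true = true
[root] NOT true = false
Overall: false → denied

Denied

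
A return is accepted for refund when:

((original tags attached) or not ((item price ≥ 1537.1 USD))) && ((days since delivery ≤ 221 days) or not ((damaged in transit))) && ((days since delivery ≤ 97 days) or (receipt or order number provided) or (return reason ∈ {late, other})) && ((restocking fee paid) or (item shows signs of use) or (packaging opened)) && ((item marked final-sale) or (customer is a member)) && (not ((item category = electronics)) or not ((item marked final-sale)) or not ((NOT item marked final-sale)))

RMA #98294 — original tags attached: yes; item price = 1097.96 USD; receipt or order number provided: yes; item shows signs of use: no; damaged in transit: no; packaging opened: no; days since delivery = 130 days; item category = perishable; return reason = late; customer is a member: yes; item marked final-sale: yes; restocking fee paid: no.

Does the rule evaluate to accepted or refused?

Refused

Atomic conditions:
  original tags attached: yes → true
  item price ≥ 1537.1 USD: 1097.96 ≥ 1537.1 is false
  days since delivery ≤ 221 days: 130 ≤ 221 is true
  damaged in transit: no → false
  days since delivery ≤ 97 days: 130 ≤ 97 is false
  receipt or order number provided: yes → true
  return reason ∈ {late, other}: late is in the set → true
  restocking fee paid: no → false
  item shows signs of use: no → false
  packaging opened: no → false
  item marked final-sale: yes → true
  customer is a member: yes → true
  item category = electronics: perishable == electronics is false
  NOT item marked final-sale: yes → false
Combine:
[1.2] NOT false = true
[1] true OR true = true
[2.2] NOT false = true
[2] true OR true = true
[3] false OR true OR true = true
[4] false OR false OR false = false
[5] true OR true = true
[6.1] NOT false = true
[6.2] NOT true = false
[6.3] NOT false = true
[6] true OR false OR true = true
[root] true AND true AND true AND false AND true AND true = false
Overall: false → refused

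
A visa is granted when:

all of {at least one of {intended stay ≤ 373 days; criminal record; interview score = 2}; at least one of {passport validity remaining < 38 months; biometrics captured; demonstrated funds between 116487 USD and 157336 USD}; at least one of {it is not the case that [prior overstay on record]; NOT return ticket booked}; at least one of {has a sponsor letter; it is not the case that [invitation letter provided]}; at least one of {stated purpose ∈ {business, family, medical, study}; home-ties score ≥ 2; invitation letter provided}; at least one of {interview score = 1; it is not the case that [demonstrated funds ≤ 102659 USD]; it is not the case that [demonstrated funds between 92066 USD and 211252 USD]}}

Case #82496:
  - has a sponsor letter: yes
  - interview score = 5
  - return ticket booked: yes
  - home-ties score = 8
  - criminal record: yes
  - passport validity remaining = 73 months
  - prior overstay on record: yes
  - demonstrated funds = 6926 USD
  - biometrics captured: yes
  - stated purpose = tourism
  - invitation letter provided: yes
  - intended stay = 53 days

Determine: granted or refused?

Atomic conditions:
  intended stay ≤ 373 days: 53 ≤ 373 is true
  criminal record: yes → true
  interview score = 2: 5 == 2 is false
  passport validity remaining < 38 months: 73 < 38 is false
  biometrics captured: yes → true
  demonstrated funds between 116487 USD and 157336 USD: 6926 in [116487, 157336] is false
  prior overstay on record: yes → true
  NOT return ticket booked: yes → false
  has a sponsor letter: yes → true
  invitation letter provided: yes → true
  stated purpose ∈ {business, family, medical, study}: tourism is not in the set → false
  home-ties score ≥ 2: 8 ≥ 2 is true
  interview score = 1: 5 == 1 is false
  demonstrated funds ≤ 102659 USD: 6926 ≤ 102659 is true
  demonstrated funds between 92066 USD and 211252 USD: 6926 in [92066, 211252] is false
Combine:
[1] true OR true OR false = true
[2] false OR true OR false = true
[3.1] NOT true = false
[3] false OR false = false
[4.2] NOT true = false
[4] true OR false = true
[5] false OR true OR true = true
[6.2] NOT true = false
[6.3] NOT false = true
[6] false OR false OR true = true
[root] true AND true AND false AND true AND true AND true = false
Overall: false → refused

Refused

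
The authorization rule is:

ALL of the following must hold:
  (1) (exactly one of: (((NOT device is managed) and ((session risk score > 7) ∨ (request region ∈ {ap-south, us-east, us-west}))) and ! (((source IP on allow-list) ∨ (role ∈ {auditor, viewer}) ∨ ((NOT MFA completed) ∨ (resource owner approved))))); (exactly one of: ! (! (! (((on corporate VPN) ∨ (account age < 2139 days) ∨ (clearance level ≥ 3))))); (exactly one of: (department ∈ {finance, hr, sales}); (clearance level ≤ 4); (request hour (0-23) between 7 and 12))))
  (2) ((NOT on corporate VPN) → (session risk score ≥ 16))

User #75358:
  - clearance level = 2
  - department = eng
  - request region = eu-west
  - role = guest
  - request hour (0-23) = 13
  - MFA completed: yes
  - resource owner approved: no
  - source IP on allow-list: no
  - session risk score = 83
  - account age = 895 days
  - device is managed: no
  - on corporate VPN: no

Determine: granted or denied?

Atomic conditions:
  NOT device is managed: no → true
  session risk score > 7: 83 > 7 is true
  request region ∈ {ap-south, us-east, us-west}: eu-west is not in the set → false
  source IP on allow-list: no → false
  role ∈ {auditor, viewer}: guest is not in the set → false
  NOT MFA completed: yes → false
  resource owner approved: no → false
  on corporate VPN: no → false
  account age < 2139 days: 895 < 2139 is true
  clearance level ≥ 3: 2 ≥ 3 is false
  department ∈ {finance, hr, sales}: eng is not in the set → false
  clearance level ≤ 4: 2 ≤ 4 is true
  request hour (0-23) between 7 and 12: 13 in [7, 12] is false
  NOT on corporate VPN: no → true
  session risk score ≥ 16: 83 ≥ 16 is true
Combine:
[1.1.1.2] true OR false = true
[1.1.1] true AND true = true
[1.1.2.1.3] false OR false = false
[1.1.2.1] false OR false OR false = false
[1.1.2] NOT false = true
[1.1] true AND true = true
[1.2.1.1.1.1] false OR true OR false = true
[1.2.1.1.1] NOT true = false
[1.2.1.1] NOT false = true
[1.2.1] NOT true = false
[1.2.2] exactly-one(false, true, false) = true
[1.2] exactly-one(false, true) = true
[1] exactly-one(true, true) = false
[2] true → true = true
[root] false AND true = false
Overall: false → denied

Denied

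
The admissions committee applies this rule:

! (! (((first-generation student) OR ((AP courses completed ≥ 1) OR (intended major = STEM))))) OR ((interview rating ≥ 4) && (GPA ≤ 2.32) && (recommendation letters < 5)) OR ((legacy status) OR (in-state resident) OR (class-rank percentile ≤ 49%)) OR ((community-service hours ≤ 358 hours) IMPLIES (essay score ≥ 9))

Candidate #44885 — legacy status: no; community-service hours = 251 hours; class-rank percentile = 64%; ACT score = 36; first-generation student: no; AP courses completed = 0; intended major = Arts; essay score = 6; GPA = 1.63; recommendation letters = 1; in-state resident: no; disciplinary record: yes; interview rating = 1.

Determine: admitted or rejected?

Rejected

Atomic conditions:
  first-generation student: no → false
  AP courses completed ≥ 1: 0 ≥ 1 is false
  intended major = STEM: Arts == STEM is false
  interview rating ≥ 4: 1 ≥ 4 is false
  GPA ≤ 2.32: 1.63 ≤ 2.32 is true
  recommendation letters < 5: 1 < 5 is true
  legacy status: no → false
  in-state resident: no → false
  class-rank percentile ≤ 49%: 64 ≤ 49 is false
  community-service hours ≤ 358 hours: 251 ≤ 358 is true
  essay score ≥ 9: 6 ≥ 9 is false
Combine:
[1.1.1.2] false OR false = false
[1.1.1] false OR false = false
[1.1] NOT false = true
[1] NOT true = false
[2] false AND true AND true = false
[3] false OR false OR false = false
[4] true → false = false
[root] false OR false OR false OR false = false
Overall: false → rejected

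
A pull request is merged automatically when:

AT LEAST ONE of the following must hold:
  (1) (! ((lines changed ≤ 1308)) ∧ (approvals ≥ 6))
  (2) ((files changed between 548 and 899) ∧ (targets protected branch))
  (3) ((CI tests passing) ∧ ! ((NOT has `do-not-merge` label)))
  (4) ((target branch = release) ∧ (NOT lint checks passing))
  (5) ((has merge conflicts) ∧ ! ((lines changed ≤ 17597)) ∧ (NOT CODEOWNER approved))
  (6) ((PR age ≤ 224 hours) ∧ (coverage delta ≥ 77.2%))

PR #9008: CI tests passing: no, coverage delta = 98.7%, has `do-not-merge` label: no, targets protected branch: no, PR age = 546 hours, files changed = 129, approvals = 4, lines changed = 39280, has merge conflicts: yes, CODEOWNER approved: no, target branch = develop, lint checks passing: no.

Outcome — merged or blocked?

Merged

Atomic conditions:
  lines changed ≤ 1308: 39280 ≤ 1308 is false
  approvals ≥ 6: 4 ≥ 6 is false
  files changed between 548 and 899: 129 in [548, 899] is false
  targets protected branch: no → false
  CI tests passing: no → false
  NOT has `do-not-merge` label: no → true
  target branch = release: develop == release is false
  NOT lint checks passing: no → true
  has merge conflicts: yes → true
  lines changed ≤ 17597: 39280 ≤ 17597 is false
  NOT CODEOWNER approved: no → true
  PR age ≤ 224 hours: 546 ≤ 224 is false
  coverage delta ≥ 77.2%: 98.7 ≥ 77.2 is true
Combine:
[1.1] NOT false = true
[1] true AND false = false
[2] false AND false = false
[3.2] NOT true = false
[3] false AND false = false
[4] false AND true = false
[5.2] NOT false = true
[5] true AND true AND true = true
[6] false AND true = false
[root] false OR false OR false OR false OR true OR false = true
Overall: true → merged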